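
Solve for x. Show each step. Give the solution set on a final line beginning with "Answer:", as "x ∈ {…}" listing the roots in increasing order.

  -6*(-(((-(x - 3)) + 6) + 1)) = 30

Step 1. [-6*(-(((-(x - 3)) + 6) + 1)) = 30] -6 out front; divide by -6, so div: -(((-(x - 3)) + 6) + 1) = -5.
Step 2. [-(((-(x - 3)) + 6) + 1) = -5] flip signs both sides. So neg: ((-(x - 3)) + 6) + 1 = 5.
Step 3. [((-(x - 3)) + 6) + 1 = 5] peel the +1: subtract 1 from each side ⇒ sub: (-(x - 3)) + 6 = 4.
Step 4. [(-(x - 3)) + 6 = 4] the outer +6 inverts by subtracting 6 ⇒ sub: -(x - 3) = -2.
Step 5. [-(x - 3) = -2] leading − — multiply by −1, so neg: x - 3 = 2.
Step 6. [x - 3 = 2] add 3: x sits inside (… - 3), so sub: x = 5.

Answer: x ∈ {5}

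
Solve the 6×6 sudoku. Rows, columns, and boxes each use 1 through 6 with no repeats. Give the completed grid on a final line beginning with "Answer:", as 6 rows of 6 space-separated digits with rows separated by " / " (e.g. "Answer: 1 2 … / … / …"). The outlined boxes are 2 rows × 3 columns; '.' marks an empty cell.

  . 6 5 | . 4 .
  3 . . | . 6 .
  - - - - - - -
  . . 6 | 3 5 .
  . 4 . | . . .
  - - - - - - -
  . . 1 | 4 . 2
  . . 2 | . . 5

Step 1. [r2c6∈{1}] r2c6 has the single candidate 1. So r2c6=1.
Step 2. [r3c2∈{1,2}] 1 has one home in col 2: r3c2 ⇒ r3c2=1.
Step 3. [r1c4∈{2}] r1c4's peers cover all but 2, so r1c4=2.
Step 4. [r6c4∈{1,6}] r6c4 is the only open cell in box 6 admitting 6 ⇒ r6c4=6.
Step 5. [r6c2∈{3}] r6c2 has the single candidate 3. So r6c2=3.
Step 6. [r4c5∈{1,2}] across col 5, 2 lands solely at r4c5 ⇒ r4c5=2.
Step 7. [r5c1∈{5,6}] 6 has one home in row 5: r5c1 ⇒ r5c1=6.
Step 8. [r2c3∈{4}] nothing but 4 survives at r2c3, so r2c3=4.
Step 9. [r1c1∈{1}] nothing but 1 survives at r1c1. So r1c1=1.
Step 10. [r3c1∈{2}] r3c1 has the single candidate 2, so r3c1=2.
Step 11. [r4c6∈{6}] r4c6 has the single candidate 6, so r4c6=6.
Step 12. [r6c1∈{4}] r6c1 has the single candidate 4, so r6c1=4.
Step 13. [r6c5∈{1}] r6c5's peers cover all but 1. So r6c5=1.
Step 14. [r3c6∈{4}] r3c6 is down to just 4, so r3c6=4.
Step 15. [r5c5∈{3}] r5c5 has the single candidate 3 ⇒ r5c5=3.
Step 16. [r4c1∈{5}] nothing but 5 survives at r4c1 ⇒ r4c1=5.
Step 17. [r4c4∈{1}] r4c4's peers cover all but 1. So r4c4=1.
Step 18. [r5c2∈{5}] r5c2's peers cover all but 5. So r5c2=5.
Step 19. [r2c2∈{2}] nothing but 2 survives at r2c2 ⇒ r2c2=2.
Step 20. [r2c4∈{5}] r2c4's peers cover all but 5, so r2c4=5.
Step 21. [r4c3∈{3}] nothing but 3 survives at r4c3. So r4c3=3.
Step 22. [r1c6∈{3}] r1c6 has the single candidate 3, so r1c6=3.

Answer: 1 6 5 2 4 3 / 3 2 4 5 6 1 / 2 1 6 3 5 4 / 5 4 3 1 2 6 / 6 5 1 4 3 2 / 4 3 2 6 1 5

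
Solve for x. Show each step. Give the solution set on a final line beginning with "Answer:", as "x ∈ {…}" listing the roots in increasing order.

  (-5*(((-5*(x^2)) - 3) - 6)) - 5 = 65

Step 1. [(-5*(((-5*(x^2)) - 3) - 6)) - 5 = 65] 5 comes off first (add 5), so sub: -5*(((-5*(x^2)) - 3) - 6) = 70.
Step 2. [-5*(((-5*(x^2)) - 3) - 6) = 70] LHS = -5·(…); ÷-5 both sides. So div: ((-5*(x^2)) - 3) - 6 = -14.
Step 3. [((-5*(x^2)) - 3) - 6 = -14] the outer -6 inverts by adding 6 ⇒ sub: (-5*(x^2)) - 3 = -8.
Step 4. [(-5*(x^2)) - 3 = -8] the outer -3 inverts by adding 3 ⇒ sub: -5*(x^2) = -5.
Step 5. [-5*(x^2) = -5] divide by the outer -5. So div: x^2 = 1.
Step 6. [x^2 = 1] √ both sides: 1 ≥ 0 gives two branches, so sqrt: x = 1 or -1.

Answer: x ∈ {-1, 1}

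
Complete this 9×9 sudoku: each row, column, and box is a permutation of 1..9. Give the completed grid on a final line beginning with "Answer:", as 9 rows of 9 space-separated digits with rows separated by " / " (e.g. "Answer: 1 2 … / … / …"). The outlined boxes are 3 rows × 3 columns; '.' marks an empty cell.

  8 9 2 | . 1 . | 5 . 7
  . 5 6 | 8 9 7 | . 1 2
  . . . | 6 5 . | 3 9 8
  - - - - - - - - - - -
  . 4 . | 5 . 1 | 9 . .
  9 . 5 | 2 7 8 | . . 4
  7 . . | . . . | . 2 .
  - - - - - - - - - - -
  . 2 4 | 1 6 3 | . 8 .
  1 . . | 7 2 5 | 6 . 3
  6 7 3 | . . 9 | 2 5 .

Step 1. [r4c5∈{3}] r4c5 has the single candidate 3. So r4c5=3.
Step 2. [r1c6∈{4}] r1c6 is down to just 4 ⇒ r1c6=4.
Step 3. [r6c2∈{1,3,6,8}] row 6 places 3 nowhere but r6c2 ⇒ r6c2=3.
Step 4. [r4c9∈{6}] r4c9 is down to just 6, so r4c9=6.
Step 5. [r5c7∈{1}] only 1 remains possible at r5c7 ⇒ r5c7=1.
Step 6. [r4c3∈{8}] r4c3's peers cover all but 8. So r4c3=8.
Step 7. [r9c4∈{4}] nothing but 4 survives at r9c4. So r9c4=4.
Step 8. [r3c1∈{4}] nothing but 4 survives at r3c1 ⇒ r3c1=4.
Step 9. [r3c2∈{1}] nothing but 1 survives at r3c2. So r3c2=1.
Step 10. [r6c5∈{4}] only 4 remains possible at r6c5. So r6c5=4.
Step 11. [r9c9∈{1}] r9c9 is down to just 1 ⇒ r9c9=1.
Step 12. [r3c3∈{7}] r3c3's peers cover all but 7 ⇒ r3c3=7.
Step 13. [r2c7∈{4}] nothing but 4 survives at r2c7 ⇒ r2c7=4.
Step 14. [r8c3∈{9}] r8c3 is down to just 9, so r8c3=9.
Step 15. [r8c2∈{8}] only 8 remains possible at r8c2, so r8c2=8.
Step 16. [r1c4∈{3}] nothing but 3 survives at r1c4, so r1c4=3.
Step 17. [r2c1∈{3}] r2c1's peers cover all but 3, so r2c1=3.
Step 18. [r7c1∈{5}] only 5 remains possible at r7c1. So r7c1=5.
Step 19. [r9c5∈{8}] nothing but 8 survives at r9c5 ⇒ r9c5=8.
Step 20. [r5c2∈{6}] only 6 remains possible at r5c2 ⇒ r5c2=6.
Step 21. [r6c3∈{1}] r6c3 has the single candidate 1, so r6c3=1.
Step 22. [r7c7∈{7}] r7c7 has the single candidate 7 ⇒ r7c7=7.
Step 23. [r6c7∈{8}] r6c7's peers cover all but 8. So r6c7=8.
Step 24. [r4c1∈{2}] r4c1's peers cover all but 2. So r4c1=2.
Step 25. [r5c8∈{3}] only 3 remains possible at r5c8 ⇒ r5c8=3.
Step 26. [r3c6∈{2}] r3c6 has the single candidate 2 ⇒ r3c6=2.
Step 27. [r7c9∈{9}] r7c9 has the single candidate 9, so r7c9=9.
Step 28. [r6c9∈{5}] nothing but 5 survives at r6c9, so r6c9=5.
Step 29. [r4c8∈{7}] r4c8 has the single candidate 7, so r4c8=7.
Step 30. [r6c6∈{6}] nothing but 6 survives at r6c6. So r6c6=6.
Step 31. [r1c8∈{6}] only 6 remains possible at r1c8, so r1c8=6.
Step 32. [r6c4∈{9}] nothing but 9 survives at r6c4 ⇒ r6c4=9.
Step 33. [r8c8∈{4}] only 4 remains possible at r8c8. So r8c8=4.

Answer: 8 9 2 3 1 4 5 6 7 / 3 5 6 8 9 7 4 1 2 / 4 1 7 6 5 2 3 9 8 / 2 4 8 5 3 1 9 7 6 / 9 6 5 2 7 8 1 3 4 / 7 3 1 9 4 6 8 2 5 / 5 2 4 1 6 3 7 8 9 / 1 8 9 7 2 5 6 4 3 / 6 7 3 4 8 9 2 5 1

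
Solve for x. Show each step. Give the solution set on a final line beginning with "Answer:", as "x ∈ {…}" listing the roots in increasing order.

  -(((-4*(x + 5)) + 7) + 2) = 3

Step 1. [-(((-4*(x + 5)) + 7) + 2) = 3] leading − — multiply by −1. So neg: ((-4*(x + 5)) + 7) + 2 = -3.
Step 2. [((-4*(x + 5)) + 7) + 2 = -3] the outer +2 inverts by subtracting 2. So sub: (-4*(x + 5)) + 7 = -5.
Step 3. [(-4*(x + 5)) + 7 = -5] peel the +7: subtract 7 from each side, so sub: -4*(x + 5) = -12.
Step 4. [-4*(x + 5) = -12] LHS = -4·(…); ÷-4 both sides ⇒ div: x + 5 = 3.
Step 5. [x + 5 = 3] subtract 5: x sits inside (… + 5). So sub: x = -2.

Answer: x ∈ {-2}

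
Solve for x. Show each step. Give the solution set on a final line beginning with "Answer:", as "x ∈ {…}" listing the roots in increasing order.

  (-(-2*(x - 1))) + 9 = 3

Step 1. [(-(-2*(x - 1))) + 9 = 3] 9 comes off first (subtract 9). So sub: -(-2*(x - 1)) = -6.
Step 2. [-(-2*(x - 1)) = -6] leading − — multiply by −1 ⇒ neg: -2*(x - 1) = 6.
Step 3. [-2*(x - 1) = 6] LHS = -2·(…); ÷-2 both sides. So div: x - 1 = -3.
Step 4. [x - 1 = -3] -1 is outermost — add 1 both sides ⇒ sub: x = -2.

Answer: x ∈ {-2}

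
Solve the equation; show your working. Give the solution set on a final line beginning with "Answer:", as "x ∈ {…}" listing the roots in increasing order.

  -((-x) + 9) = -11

Step 1. [-((-x) + 9) = -11] leading − — multiply by −1. So neg: (-x) + 9 = 11.
Step 2. [(-x) + 9 = 11] peel the +9: subtract 9 from each side ⇒ sub: -x = 2.
Step 3. [-x = 2] LHS negated; negate both sides, so neg: x = -2.

Answer: x ∈ {-2}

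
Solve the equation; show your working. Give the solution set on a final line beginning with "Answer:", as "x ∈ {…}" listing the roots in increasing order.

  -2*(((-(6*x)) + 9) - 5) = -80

Step 1. [-2*(((-(6*x)) + 9) - 5) = -80] divide by the outer -2. So div: ((-(6*x)) + 9) - 5 = 40.
Step 2. [((-(6*x)) + 9) - 5 = 40] peel the -5: add 5 from each side. So sub: (-(6*x)) + 9 = 45.
Step 3. [(-(6*x)) + 9 = 45] the outer +9 inverts by subtracting 9 ⇒ sub: -(6*x) = 36.
Step 4. [-(6*x) = 36] LHS negated; negate both sides ⇒ neg: 6*x = -36.
Step 5. [6*x = -36] leading coefficient 6: divide by 6, so div: x = -6.

Answer: x ∈ {-6}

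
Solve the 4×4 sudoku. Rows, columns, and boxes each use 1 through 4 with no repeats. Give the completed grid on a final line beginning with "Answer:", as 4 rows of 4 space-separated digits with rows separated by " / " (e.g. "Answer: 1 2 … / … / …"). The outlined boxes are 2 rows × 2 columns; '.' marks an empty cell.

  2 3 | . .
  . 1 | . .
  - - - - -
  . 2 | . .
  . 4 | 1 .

Step 1. [r1c3∈{4}] r1c3 has the single candidate 4 ⇒ r1c3=4.
Step 2. [r3c3∈{3}] r3c3 is down to just 3, so r3c3=3.
Step 3. [r4c4∈{2}] r4c4 has the single candidate 2 ⇒ r4c4=2.
Step 4. [r1c4∈{1}] r1c4's peers cover all but 1, so r1c4=1.
Step 5. [r3c1∈{1}] only 1 remains possible at r3c1. So r3c1=1.
Step 6. [r2c4∈{3}] r2c4 is down to just 3, so r2c4=3.
Step 7. [r2c3∈{2}] r2c3 has the single candidate 2, so r2c3=2.
Step 8. [r2c1∈{4}] only 4 remains possible at r2c1. So r2c1=4.
Step 9. [r3c4∈{4}] r3c4 is down to just 4. So r3c4=4.
Step 10. [r4c1∈{3}] r4c1 is down to just 3. So r4c1=3.

Answer: 2 3 4 1 / 4 1 2 3 / 1 2 3 4 / 3 4 1 2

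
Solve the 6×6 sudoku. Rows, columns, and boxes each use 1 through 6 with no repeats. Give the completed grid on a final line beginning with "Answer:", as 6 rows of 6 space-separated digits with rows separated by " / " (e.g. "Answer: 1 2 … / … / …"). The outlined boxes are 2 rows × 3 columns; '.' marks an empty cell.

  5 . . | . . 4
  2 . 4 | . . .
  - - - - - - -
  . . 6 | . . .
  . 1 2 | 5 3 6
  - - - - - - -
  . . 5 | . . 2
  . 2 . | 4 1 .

Step 1. [r6c3∈{3}] nothing but 3 survives at r6c3 ⇒ r6c3=3.
Step 2. [r2c6∈{1,3,5}] across col 6, 3 lands solely at r2c6, so r2c6=3.
Step 3. [r5c5∈{6}] r5c5 is down to just 6, so r5c5=6.
Step 4. [r3c5∈{2,4}] col 5 places 4 nowhere but r3c5 ⇒ r3c5=4.
Step 5. [r2c4∈{1,6}] across row 2, 1 lands solely at r2c4 ⇒ r2c4=1.
Step 6. [r1c4∈{2,6}] col 4 places 6 nowhere but r1c4. So r1c4=6.
Step 7. [r5c1∈{1,4}] r5c1 is the only open cell in row 5 admitting 1, so r5c1=1.
Step 8. [r3c2∈{3,5}] row 3 places 5 nowhere but r3c2, so r3c2=5.
Step 9. [r5c4∈{3}] only 3 remains possible at r5c4 ⇒ r5c4=3.
Step 10. [r1c3∈{1}] r1c3 is down to just 1, so r1c3=1.
Step 11. [r6c6∈{5}] only 5 remains possible at r6c6 ⇒ r6c6=5.
Step 12. [r1c2∈{3}] r1c2 is down to just 3, so r1c2=3.
Step 13. [r3c1∈{3}] r3c1 is down to just 3, so r3c1=3.
Step 14. [r5c2∈{4}] r5c2's peers cover all but 4 ⇒ r5c2=4.
Step 15. [r2c5∈{5}] r2c5 has the single candidate 5, so r2c5=5.
Step 16. [r2c2∈{6}] nothing but 6 survives at r2c2. So r2c2=6.
Step 17. [r3c6∈{1}] nothing but 1 survives at r3c6. So r3c6=1.
Step 18. [r3c4∈{2}] r3c4 has the single candidate 2 ⇒ r3c4=2.
Step 19. [r6c1∈{6}] r6c1's peers cover all but 6. So r6c1=6.
Step 20. [r1c5∈{2}] nothing but 2 survives at r1c5. So r1c5=2.
Step 21. [r4c1∈{4}] r4c1 is down to just 4 ⇒ r4c1=4.

Answer: 5 3 1 6 2 4 / 2 6 4 1 5 3 / 3 5 6 2 4 1 / 4 1 2 5 3 6 / 1 4 5 3 6 2 / 6 2 3 4 1 5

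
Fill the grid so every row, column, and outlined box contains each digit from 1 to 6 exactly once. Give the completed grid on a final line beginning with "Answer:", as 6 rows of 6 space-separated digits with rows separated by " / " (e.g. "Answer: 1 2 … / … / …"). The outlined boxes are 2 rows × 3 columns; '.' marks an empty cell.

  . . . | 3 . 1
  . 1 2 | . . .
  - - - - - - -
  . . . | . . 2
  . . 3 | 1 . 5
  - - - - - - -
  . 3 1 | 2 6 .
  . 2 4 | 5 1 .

Step 1. [r4c5∈{4}] only 4 remains possible at r4c5 ⇒ r4c5=4.
Step 2. [r4c2∈{6}] r4c2 has the single candidate 6. So r4c2=6.
Step 3. [r5c1∈{5}] only 5 remains possible at r5c1 ⇒ r5c1=5.
Step 4. [r2c6∈{4,6}] in col 6, 6 fits only at r2c6, so r2c6=6.
Step 5. [r3c3∈{5}] r3c3's peers cover all but 5. So r3c3=5.
Step 6. [r1c2∈{4,5}] col 2 places 5 nowhere but r1c2. So r1c2=5.
Step 7. [r1c1∈{4,6}] 4 has one home in row 1: r1c1. So r1c1=4.
Step 8. [r1c3∈{6}] r1c3 is down to just 6. So r1c3=6.
Step 9. [r2c4∈{4}] r2c4 is down to just 4, so r2c4=4.
Step 10. [r1c5∈{2}] r1c5's peers cover all but 2 ⇒ r1c5=2.
Step 11. [r5c6∈{4}] r5c6's peers cover all but 4. So r5c6=4.
Step 12. [r3c4∈{6}] r3c4 is down to just 6. So r3c4=6.
Step 13. [r3c5∈{3}] r3c5 is down to just 3. So r3c5=3.
Step 14. [r3c1∈{1}] nothing but 1 survives at r3c1 ⇒ r3c1=1.
Step 15. [r4c1∈{2}] r4c1's peers cover all but 2 ⇒ r4c1=2.
Step 16. [r2c1∈{3}] nothing but 3 survives at r2c1. So r2c1=3.
Step 17. [r6c1∈{6}] nothing but 6 survives at r6c1. So r6c1=6.
Step 18. [r6c6∈{3}] r6c6 is down to just 3, so r6c6=3.
Step 19. [r3c2∈{4}] nothing but 4 survives at r3c2, so r3c2=4.
Step 20. [r2c5∈{5}] r2c5 has the single candidate 5. So r2c5=5.

Answer: 4 5 6 3 2 1 / 3 1 2 4 5 6 / 1 4 5 6 3 2 / 2 6 3 1 4 5 / 5 3 1 2 6 4 / 6 2 4 5 1 3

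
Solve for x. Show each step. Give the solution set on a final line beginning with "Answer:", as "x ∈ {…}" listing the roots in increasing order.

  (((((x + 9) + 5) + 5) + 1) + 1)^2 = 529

Step 1. [(((((x + 9) + 5) + 5) + 1) + 1)^2 = 529] 529 ≥ 0, LHS is (·)² — take ±√. So sqrt: ((((x + 9) + 5) + 5) + 1) + 1 = 23 or -23.
Step 2. [((((x + 9) + 5) + 5) + 1) + 1 = 23 or -23] peel the +1: subtract 1 from each side. So sub: (((x + 9) + 5) + 5) + 1 = 22 or -24.
Step 3. [(((x + 9) + 5) + 5) + 1 = 22 or -24] peel the +1: subtract 1 from each side ⇒ sub: ((x + 9) + 5) + 5 = 21 or -25.
Step 4. [((x + 9) + 5) + 5 = 21 or -25] subtract 5: x sits inside (… + 5) ⇒ sub: (x + 9) + 5 = 16 or -30.
Step 5. [(x + 9) + 5 = 16 or -30] subtract 5: x sits inside (… + 5), so sub: x + 9 = 11 or -35.
Step 6. [x + 9 = 11 or -35] peel the +9: subtract 9 from each side ⇒ sub: x = 2 or -44.

Answer: x ∈ {-44, 2}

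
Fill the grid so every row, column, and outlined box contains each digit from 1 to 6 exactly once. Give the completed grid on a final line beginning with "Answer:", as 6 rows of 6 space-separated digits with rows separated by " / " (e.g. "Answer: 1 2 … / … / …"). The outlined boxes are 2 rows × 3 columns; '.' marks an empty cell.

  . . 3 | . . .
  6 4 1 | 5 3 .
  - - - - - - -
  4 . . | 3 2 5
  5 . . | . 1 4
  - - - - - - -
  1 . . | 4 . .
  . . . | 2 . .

Step 1. [r3c3∈{6}] r3c3's peers cover all but 6 ⇒ r3c3=6.
Step 2. [r4c2∈{2,3}] across row 4, 3 lands solely at r4c2 ⇒ r4c2=3.
Step 3. [r1c2∈{2,5}] r1c2 is the only open cell in row 1 admitting 5. So r1c2=5.
Step 4. [r6c6∈{1,3,6}] across row 6, 1 lands solely at r6c6. So r6c6=1.
Step 5. [r6c2∈{6}] nothing but 6 survives at r6c2. So r6c2=6.
Step 6. [r6c5∈{5}] only 5 remains possible at r6c5 ⇒ r6c5=5.
Step 7. [r5c5∈{6}] r5c5 is down to just 6, so r5c5=6.
Step 8. [r1c6∈{2,6}] in col 6, 6 fits only at r1c6. So r1c6=6.
Step 9. [r5c3∈{2,5}] r5c3 is the only open cell in row 5 admitting 5. So r5c3=5.
Step 10. [r5c2∈{2}] r5c2 has the single candidate 2, so r5c2=2.
Step 11. [r3c2∈{1}] r3c2's peers cover all but 1. So r3c2=1.
Step 12. [r4c3∈{2}] r4c3's peers cover all but 2. So r4c3=2.
Step 13. [r2c6∈{2}] only 2 remains possible at r2c6 ⇒ r2c6=2.
Step 14. [r6c1∈{3}] r6c1 has the single candidate 3, so r6c1=3.
Step 15. [r1c5∈{4}] r1c5 has the single candidate 4 ⇒ r1c5=4.
Step 16. [r6c3∈{4}] only 4 remains possible at r6c3. So r6c3=4.
Step 17. [r4c4∈{6}] r4c4 is down to just 6, so r4c4=6.
Step 18. [r5c6∈{3}] r5c6 has the single candidate 3, so r5c6=3.
Step 19. [r1c1∈{2}] nothing but 2 survives at r1c1, so r1c1=2.
Step 20. [r1c4∈{1}] only 1 remains possible at r1c4, so r1c4=1.

Answer: 2 5 3 1 4 6 / 6 4 1 5 3 2 / 4 1 6 3 2 5 / 5 3 2 6 1 4 / 1 2 5 4 6 3 / 3 6 4 2 5 1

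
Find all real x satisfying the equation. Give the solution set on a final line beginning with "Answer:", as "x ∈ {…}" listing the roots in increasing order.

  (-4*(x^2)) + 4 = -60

Step 1. [(-4*(x^2)) + 4 = -60] peel the +4: subtract 4 from each side, so sub: -4*(x^2) = -64.
Step 2. [-4*(x^2) = -64] leading coefficient -4: divide by -4, so div: x^2 = 16.
Step 3. [x^2 = 16] √ both sides: 16 ≥ 0 gives two branches. So sqrt: x = 4 or -4.

Answer: x ∈ {-4, 4}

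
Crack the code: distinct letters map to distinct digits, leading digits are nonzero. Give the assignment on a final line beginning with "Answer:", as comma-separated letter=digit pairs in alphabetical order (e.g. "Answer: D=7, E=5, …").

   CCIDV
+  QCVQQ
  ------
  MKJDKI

Step 1. [col 1: V + Q ≡ I (mod 10)] Q=8 is one option consistent with column 1 (V + Q ≡ I (mod 10), carry-in 0) — take it. So Q=8.
Step 2. [M] the sum has 6 digits but both addends have 5; that extra leading digit M is the final carry, namely 1 ⇒ M=1.
Step 3. [col 1: V + Q ≡ I (mod 10)] no forcing yet in column 1 (carry-in 0); V=7 is free and consistent — try it, so V=7.
Step 4. [col 1: V + Q ≡ I (mod 10)] in column 1 we have V+Q≡I with carry-in 0; given V=7, Q=8 and digits 1,7,8 already taken and all letters distinct, that pins I to 5, so I=5.
Step 5. [col 2: D + Q ≡ K (mod 10)] no forcing yet in column 2 (carry-in 1); K=2 is free and consistent — try it. So K=2.
Step 6. [col 2: D + Q ≡ K (mod 10)] in column 2 we have D+Q≡K with carry-in 1; given Q=8, K=2 and digits 1,2,5,7,8 already taken and all letters distinct, that pins D to 3. So D=3.
Step 7. [col 4: C + C ≡ J (mod 10)] column 4: given nothing yet, carry-in 1, and digits 1,2,3,5,7,8 already taken and all letters distinct, C+C≡J (mod 10) forces J=9. So J=9.
Step 8. [col 4: C + C ≡ J (mod 10)] from column 4 (J=9, carry-in 1, digits 1,2,3,5,7,8,9 already taken and all letters distinct): C must equal 4, so C=4.

Answer: C=4, D=3, I=5, J=9, K=2, M=1, Q=8, V=7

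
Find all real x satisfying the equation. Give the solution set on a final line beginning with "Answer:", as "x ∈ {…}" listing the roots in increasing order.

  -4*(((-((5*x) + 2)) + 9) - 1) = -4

Step 1. [-4*(((-((5*x) + 2)) + 9) - 1) = -4] -4 out front; divide by -4 ⇒ div: ((-((5*x) + 2)) + 9) - 1 = 1.
Step 2. [((-((5*x) + 2)) + 9) - 1 = 1] peel the -1: add 1 from each side, so sub: (-((5*x) + 2)) + 9 = 2.
Step 3. [(-((5*x) + 2)) + 9 = 2] peel the +9: subtract 9 from each side ⇒ sub: -((5*x) + 2) = -7.
Step 4. [-((5*x) + 2) = -7] LHS negated; negate both sides. So neg: (5*x) + 2 = 7.
Step 5. [(5*x) + 2 = 7] the outer +2 inverts by subtracting 2. So sub: 5*x = 5.
Step 6. [5*x = 5] divide by the outer 5, so div: x = 1.

Answer: x ∈ {1}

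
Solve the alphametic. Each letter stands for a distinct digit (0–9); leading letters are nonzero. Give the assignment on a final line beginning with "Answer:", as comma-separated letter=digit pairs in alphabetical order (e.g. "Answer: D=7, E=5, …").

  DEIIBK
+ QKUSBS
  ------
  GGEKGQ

Step 1. [col 1: K + S ≡ Q (mod 10)] column 1 (K + S ≡ Q (mod 10), carry-in 0) doesn't pin K yet; pick K=1 and continue. So K=1.
Step 2. [col 1: K + S ≡ Q (mod 10)] no forcing yet in column 1 (carry-in 0); S=4 is free and consistent — try it, so S=4.
Step 3. [col 1: K + S ≡ Q (mod 10)] from column 1 (K=1, S=4, carry-in 0, digits 1,4 already taken and all letters distinct): Q must equal 5, so Q=5.
Step 4. [col 2: B + B ≡ G (mod 10)] no forcing yet in column 2 (carry-in 0); G=8 is free and consistent — try it, so G=8.
Step 5. [col 2: B + B ≡ G (mod 10)] from column 2 (G=8, carry-in 0, digits 1,4,5,8 already taken and all letters distinct): B must equal 9. So B=9.
Step 6. [col 3: I + S ≡ K (mod 10)] column 3 reads I+S+carry(1)=K with S=4, K=1; with digits 1,4,5,8,9 already taken and all letters distinct, the only value for I is 6, so I=6.
Step 7. [col 4: I + U ≡ E (mod 10)] no forcing yet in column 4 (carry-in 1); E=7 is free and consistent — try it ⇒ E=7.
Step 8. [col 4: I + U ≡ E (mod 10)] column 4: given I=6, E=7, carry-in 1, and digits 1,4,5,6,7,8,9 already taken and all letters distinct, I+U≡E (mod 10) forces U=0 ⇒ U=0.
Step 9. [col 6: D + Q ≡ G (mod 10)] from column 6 (Q=5, G=8, carry-in 0, digits 0,1,4,5,6,7,8,9 already taken and all letters distinct): D must equal 3, so D=3.

Answer: B=9, D=3, E=7, G=8, I=6, K=1, Q=5, S=4, U=0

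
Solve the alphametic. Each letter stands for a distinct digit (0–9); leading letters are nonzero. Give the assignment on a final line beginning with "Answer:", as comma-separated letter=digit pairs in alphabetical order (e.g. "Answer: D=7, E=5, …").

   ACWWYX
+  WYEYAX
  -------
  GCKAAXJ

Step 1. [col 1: X + X ≡ J (mod 10)] J=8 is one option consistent with column 1 (X + X ≡ J (mod 10), carry-in 0) — take it, so J=8.
Step 2. [G] the sum has 7 digits but both addends have 6; that extra leading digit G is the final carry, namely 1 ⇒ G=1.
Step 3. [col 1: X + X ≡ J (mod 10)] no forcing yet in column 1 (carry-in 0); X=4 is free and consistent — try it ⇒ X=4.
Step 4. [col 2: Y + A ≡ X (mod 10)] Y=5 is one option consistent with column 2 (Y + A ≡ X (mod 10), carry-in 0) — take it. So Y=5.
Step 5. [col 2: Y + A ≡ X (mod 10)] from column 2 (Y=5, X=4, carry-in 0, digits 1,4,5,8 already taken and all letters distinct): A must equal 9 ⇒ A=9.
Step 6. [col 3: W + Y ≡ A (mod 10)] column 3 reads W+Y+carry(1)=A with Y=5, A=9; with digits 1,4,5,8,9 already taken and all letters distinct, the only value for W is 3 ⇒ W=3.
Step 7. [col 4: W + E ≡ A (mod 10)] column 4: given W=3, A=9, carry-in 0, and digits 1,3,4,5,8,9 already taken and all letters distinct, W+E≡A (mod 10) forces E=6 ⇒ E=6.
Step 8. [col 5: C + Y ≡ K (mod 10)] no forcing yet in column 5 (carry-in 0); K=7 is free and consistent — try it. So K=7.
Step 9. [col 5: C + Y ≡ K (mod 10)] column 5: given Y=5, K=7, carry-in 0, and digits 1,3,4,5,6,7,8,9 already taken and all letters distinct, C+Y≡K (mod 10) forces C=2. So C=2.

Answer: A=9, C=2, E=6, G=1, J=8, K=7, W=3, X=4, Y=5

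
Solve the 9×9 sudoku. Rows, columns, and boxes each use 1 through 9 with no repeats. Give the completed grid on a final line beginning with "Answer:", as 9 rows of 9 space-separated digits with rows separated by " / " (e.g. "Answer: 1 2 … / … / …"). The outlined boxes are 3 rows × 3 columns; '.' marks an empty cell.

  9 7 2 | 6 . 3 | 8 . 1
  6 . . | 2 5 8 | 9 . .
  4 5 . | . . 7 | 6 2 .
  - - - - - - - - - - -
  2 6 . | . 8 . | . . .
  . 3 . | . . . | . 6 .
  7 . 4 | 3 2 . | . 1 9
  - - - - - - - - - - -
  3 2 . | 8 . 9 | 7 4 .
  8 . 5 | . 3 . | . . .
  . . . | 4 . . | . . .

Step 1. [r9c6∈{1,2,5,6}] 5 has one home in box 8: r9c6, so r9c6=5.
Step 2. [r9c1∈{1}] only 1 remains possible at r9c1 ⇒ r9c1=1.
Step 3. [r5c9∈{2,4,5,7,8}] r5c9 is the only open cell in box 6 admitting 8. So r5c9=8.
Step 4. [r3c9∈{3}] r3c9 is down to just 3 ⇒ r3c9=3.
Step 5. [r7c5∈{1,6}] r7c5 is the only open cell in row 7 admitting 1. So r7c5=1.
Step 6. [r3c4∈{1,9}] box 2 places 1 nowhere but r3c4 ⇒ r3c4=1.
Step 7. [r5c7∈{2,4,5}] in row 5, 2 fits only at r5c7. So r5c7=2.
Step 8. [r4c7∈{3,4,5}] across col 7, 4 lands solely at r4c7 ⇒ r4c7=4.
Step 9. [r9c5∈{6,7}] in col 5, 6 fits only at r9c5 ⇒ r9c5=6.
Step 10. [r5c5∈{4,7,9}] across col 5, 7 lands solely at r5c5 ⇒ r5c5=7.
Step 11. [r9c2∈{9}] r9c2 is down to just 9. So r9c2=9.
Step 12. [r4c8∈{3,5,7}] 3 has one home in row 4: r4c8, so r4c8=3.
Step 13. [r4c6∈{1}] nothing but 1 survives at r4c6, so r4c6=1.
Step 14. [r4c3∈{9}] only 9 remains possible at r4c3 ⇒ r4c3=9.
Step 15. [r7c9∈{5,6}] r7c9 is the only open cell in row 7 admitting 5 ⇒ r7c9=5.
Step 16. [r5c1∈{5}] r5c1 is down to just 5, so r5c1=5.
Step 17. [r5c3∈{1}] r5c3's peers cover all but 1, so r5c3=1.
Step 18. [r2c9∈{4,7}] row 2 places 4 nowhere but r2c9 ⇒ r2c9=4.
Step 19. [r8c9∈{2,6}] row 8 places 6 nowhere but r8c9. So r8c9=6.
Step 20. [r5c4∈{9}] r5c4 is down to just 9. So r5c4=9.
Step 21. [r6c2∈{8}] r6c2's peers cover all but 8 ⇒ r6c2=8.
Step 22. [r3c3∈{8}] only 8 remains possible at r3c3, so r3c3=8.
Step 23. [r9c7∈{3}] r9c7's peers cover all but 3. So r9c7=3.
Step 24. [r8c8∈{9}] r8c8's peers cover all but 9, so r8c8=9.
Step 25. [r9c9∈{2}] only 2 remains possible at r9c9 ⇒ r9c9=2.
Step 26. [r2c8∈{7}] only 7 remains possible at r2c8, so r2c8=7.
Step 27. [r4c4∈{5}] r4c4's peers cover all but 5 ⇒ r4c4=5.
Step 28. [r8c2∈{4}] nothing but 4 survives at r8c2. So r8c2=4.
Step 29. [r7c3∈{6}] r7c3's peers cover all but 6, so r7c3=6.
Step 30. [r1c5∈{4}] r1c5's peers cover all but 4, so r1c5=4.
Step 31. [r6c7∈{5}] r6c7 has the single candidate 5. So r6c7=5.
Step 32. [r2c3∈{3}] nothing but 3 survives at r2c3. So r2c3=3.
Step 33. [r8c7∈{1}] r8c7 is down to just 1 ⇒ r8c7=1.
Step 34. [r9c3∈{7}] r9c3 is down to just 7 ⇒ r9c3=7.
Step 35. [r2c2∈{1}] only 1 remains possible at r2c2 ⇒ r2c2=1.
Step 36. [r1c8∈{5}] r1c8's peers cover all but 5, so r1c8=5.
Step 37. [r4c9∈{7}] r4c9's peers cover all but 7, so r4c9=7.
Step 38. [r9c8∈{8}] r9c8's peers cover all but 8 ⇒ r9c8=8.
Step 39. [r8c6∈{2}] r8c6 has the single candidate 2. So r8c6=2.
Step 40. [r3c5∈{9}] r3c5 is down to just 9, so r3c5=9.
Step 41. [r8c4∈{7}] r8c4 is down to just 7 ⇒ r8c4=7.
Step 42. [r6c6∈{6}] r6c6's peers cover all but 6, so r6c6=6.
Step 43. [r5c6∈{4}] nothing but 4 survives at r5c6 ⇒ r5c6=4.

Answer: 9 7 2 6 4 3 8 5 1 / 6 1 3 2 5 8 9 7 4 / 4 5 8 1 9 7 6 2 3 / 2 6 9 5 8 1 4 3 7 / 5 3 1 9 7 4 2 6 8 / 7 8 4 3 2 6 5 1 9 / 3 2 6 8 1 9 7 4 5 / 8 4 5 7 3 2 1 9 6 / 1 9 7 4 6 5 3 8 2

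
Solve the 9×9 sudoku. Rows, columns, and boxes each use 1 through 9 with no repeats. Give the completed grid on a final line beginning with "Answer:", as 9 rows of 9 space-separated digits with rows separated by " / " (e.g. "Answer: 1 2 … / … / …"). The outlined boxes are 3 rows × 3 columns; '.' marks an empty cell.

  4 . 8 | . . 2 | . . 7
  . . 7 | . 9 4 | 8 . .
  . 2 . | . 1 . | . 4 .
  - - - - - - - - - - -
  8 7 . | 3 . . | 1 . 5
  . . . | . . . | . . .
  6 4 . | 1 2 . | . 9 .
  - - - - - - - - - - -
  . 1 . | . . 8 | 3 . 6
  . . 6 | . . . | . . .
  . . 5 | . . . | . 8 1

Step 1. [r4c5∈{4,6}] r4c5 is the only open cell in row 4 admitting 4, so r4c5=4.
Step 2. [r6c6∈{5,7}] 5 has one home in row 6: r6c6 ⇒ r6c6=5.
Step 3. [r6c3∈{3}] r6c3 has the single candidate 3 ⇒ r6c3=3.
Step 4. [r3c3∈{9}] nothing but 9 survives at r3c3 ⇒ r3c3=9.
Step 5. [r8c9∈{2,4,9}] in col 9, 9 fits only at r8c9 ⇒ r8c9=9.
Step 6. [r3c9∈{3}] nothing but 3 survives at r3c9. So r3c9=3.
Step 7. [r3c1∈{5}] r3c1 is down to just 5. So r3c1=5.
Step 8. [r3c7∈{6}] r3c7's peers cover all but 6 ⇒ r3c7=6.
Step 9. [r1c5∈{3,5,6}] box 2 places 3 nowhere but r1c5 ⇒ r1c5=3.
Step 10. [r3c6∈{7}] r3c6 is down to just 7, so r3c6=7.
Step 11. [r6c7∈{7}] r6c7 is down to just 7. So r6c7=7.
Step 12. [r4c3∈{2}] nothing but 2 survives at r4c3 ⇒ r4c3=2.
Step 13. [r4c6∈{6,9}] r4c6 is the only open cell in row 4 admitting 9, so r4c6=9.
Step 14. [r5c5∈{6,7,8}] r5c5 is the only open cell in col 5 admitting 8. So r5c5=8.
Step 15. [r5c4∈{6,7}] in row 5, 7 fits only at r5c4 ⇒ r5c4=7.
Step 16. [r2c1∈{1,3}] 1 has one home in box 1: r2c1 ⇒ r2c1=1.
Step 17. [r2c2∈{3,6}] in row 2, 3 fits only at r2c2. So r2c2=3.
Step 18. [r9c2∈{9}] only 9 remains possible at r9c2 ⇒ r9c2=9.
Step 19. [r2c4∈{5,6}] row 2 places 6 nowhere but r2c4, so r2c4=6.
Step 20. [r2c8∈{2,5}] r2c8 is the only open cell in row 2 admitting 5, so r2c8=5.
Step 21. [r8c7∈{2,4,5}] in col 7, 5 fits only at r8c7. So r8c7=5.
Step 22. [r8c5∈{7}] only 7 remains possible at r8c5 ⇒ r8c5=7.
Step 23. [r8c8∈{2}] r8c8's peers cover all but 2, so r8c8=2.
Step 24. [r9c1∈{2,3,7}] across row 9, 7 lands solely at r9c1 ⇒ r9c1=7.
Step 25. [r7c4∈{2,4,5,9}] row 7 places 9 nowhere but r7c4, so r7c4=9.
Step 26. [r5c9∈{2,4}] 4 has one home in col 9: r5c9. So r5c9=4.
Step 27. [r5c6∈{6}] nothing but 6 survives at r5c6 ⇒ r5c6=6.
Step 28. [r8c4∈{4}] only 4 remains possible at r8c4. So r8c4=4.
Step 29. [r8c6∈{1,3}] row 8 places 1 nowhere but r8c6. So r8c6=1.
Step 30. [r9c7∈{4}] only 4 remains possible at r9c7 ⇒ r9c7=4.
Step 31. [r9c5∈{6}] r9c5 is down to just 6, so r9c5=6.
Step 32. [r1c8∈{1}] r1c8 is down to just 1. So r1c8=1.
Step 33. [r5c8∈{3}] r5c8's peers cover all but 3. So r5c8=3.
Step 34. [r1c2∈{6}] r1c2 has the single candidate 6 ⇒ r1c2=6.
Step 35. [r5c3∈{1}] nothing but 1 survives at r5c3. So r5c3=1.
Step 36. [r3c4∈{8}] nothing but 8 survives at r3c4, so r3c4=8.
Step 37. [r4c8∈{6}] nothing but 6 survives at r4c8 ⇒ r4c8=6.
Step 38. [r1c7∈{9}] nothing but 9 survives at r1c7 ⇒ r1c7=9.
Step 39. [r8c2∈{8}] only 8 remains possible at r8c2 ⇒ r8c2=8.
Step 40. [r5c7∈{2}] nothing but 2 survives at r5c7. So r5c7=2.
Step 41. [r5c1∈{9}] r5c1 has the single candidate 9, so r5c1=9.
Step 42. [r6c9∈{8}] r6c9 has the single candidate 8, so r6c9=8.
Step 43. [r5c2∈{5}] nothing but 5 survives at r5c2 ⇒ r5c2=5.
Step 44. [r8c1∈{3}] r8c1 has the single candidate 3, so r8c1=3.
Step 45. [r7c8∈{7}] r7c8 has the single candidate 7 ⇒ r7c8=7.
Step 46. [r1c4∈{5}] r1c4 has the single candidate 5. So r1c4=5.
Step 47. [r9c6∈{3}] r9c6 has the single candidate 3 ⇒ r9c6=3.
Step 48. [r7c3∈{4}] r7c3 is down to just 4. So r7c3=4.
Step 49. [r7c1∈{2}] only 2 remains possible at r7c1, so r7c1=2.
Step 50. [r7c5∈{5}] nothing but 5 survives at r7c5. So r7c5=5.
Step 51. [r9c4∈{2}] only 2 remains possible at r9c4 ⇒ r9c4=2.
Step 52. [r2c9∈{2}] only 2 remains possible at r2c9. So r2c9=2.

Answer: 4 6 8 5 3 2 9 1 7 / 1 3 7 6 9 4 8 5 2 / 5 2 9 8 1 7 6 4 3 / 8 7 2 3 4 9 1 6 5 / 9 5 1 7 8 6 2 3 4 / 6 4 3 1 2 5 7 9 8 / 2 1 4 9 5 8 3 7 6 / 3 8 6 4 7 1 5 2 9 / 7 9 5 2 6 3 4 8 1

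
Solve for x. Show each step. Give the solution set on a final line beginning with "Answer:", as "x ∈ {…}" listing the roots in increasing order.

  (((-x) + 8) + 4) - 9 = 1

Step 1. [(((-x) + 8) + 4) - 9 = 1] the outer -9 inverts by adding 9, so sub: ((-x) + 8) + 4 = 10.
Step 2. [((-x) + 8) + 4 = 10] +4 is outermost — subtract 4 both sides, so sub: (-x) + 8 = 6.
Step 3. [(-x) + 8 = 6] subtract 8: x sits inside (… + 8), so sub: -x = -2.
Step 4. [-x = -2] flip signs both sides, so neg: x = 2.

Answer: x ∈ {2}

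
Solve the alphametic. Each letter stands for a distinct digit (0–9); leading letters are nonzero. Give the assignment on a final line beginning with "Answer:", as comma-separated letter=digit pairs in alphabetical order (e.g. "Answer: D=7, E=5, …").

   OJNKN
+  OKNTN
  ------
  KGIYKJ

Step 1. [col 1: N + N ≡ J (mod 10)] several values work for N in column 1 (N + N ≡ J (mod 10), carry-in 0); try N=6 ⇒ N=6.
Step 2. [K] K is the leading digit of a 6-digit sum of two 5-digit numbers; the final carry is exactly 1. So K=1.
Step 3. [col 1: N + N ≡ J (mod 10)] column 1 reads N+N+carry(0)=J with N=6; with digits 1,6 already taken and all letters distinct, the only value for J is 2, so J=2.
Step 4. [col 2: K + T ≡ K (mod 10)] column 2 reads K+T+carry(1)=K with K=1; with digits 1,2,6 already taken and all letters distinct, the only value for T is 9 ⇒ T=9.
Step 5. [col 3: N + N ≡ Y (mod 10)] in column 3 we have N+N≡Y with carry-in 1; given N=6 and digits 1,2,6,9 already taken and all letters distinct, that pins Y to 3 ⇒ Y=3.
Step 6. [col 4: J + K ≡ I (mod 10)] in column 4 we have J+K≡I with carry-in 1; given J=2, K=1 and digits 1,2,3,6,9 already taken and all letters distinct, that pins I to 4, so I=4.
Step 7. [col 5: O + O ≡ G (mod 10)] column 5 reads O+O+carry(0)=G with nothing yet; with digits 1,2,3,4,6,9 already taken and all letters distinct, the only value for G is 0 ⇒ G=0.
Step 8. [col 5: O + O ≡ G (mod 10)] from column 5 (G=0, carry-in 0, digits 0,1,2,3,4,6,9 already taken and all letters distinct): O must equal 5 ⇒ O=5.

Answer: G=0, I=4, J=2, K=1, N=6, O=5, T=9, Y=3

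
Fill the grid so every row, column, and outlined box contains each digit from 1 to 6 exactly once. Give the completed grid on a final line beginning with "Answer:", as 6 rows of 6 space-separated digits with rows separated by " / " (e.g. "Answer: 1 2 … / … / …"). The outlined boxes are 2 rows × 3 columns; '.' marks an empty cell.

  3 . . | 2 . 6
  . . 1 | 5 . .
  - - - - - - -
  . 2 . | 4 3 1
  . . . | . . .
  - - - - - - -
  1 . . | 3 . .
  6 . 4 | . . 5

Step 1. [r4c5∈{2,5,6}] 5 has one home in col 5: r4c5, so r4c5=5.
Step 2. [r2c5∈{4}] nothing but 4 survives at r2c5, so r2c5=4.
Step 3. [r1c3∈{5}] only 5 remains possible at r1c3, so r1c3=5.
Step 4. [r6c5∈{1,2}] 2 has one home in row 6: r6c5. So r6c5=2.
Step 5. [r4c2∈{1,3,4,6}] 1 has one home in row 4: r4c2. So r4c2=1.
Step 6. [r4c4∈{6}] nothing but 6 survives at r4c4 ⇒ r4c4=6.
Step 7. [r6c2∈{3}] r6c2 has the single candidate 3, so r6c2=3.
Step 8. [r5c5∈{6}] r5c5 has the single candidate 6 ⇒ r5c5=6.
Step 9. [r5c6∈{4}] nothing but 4 survives at r5c6, so r5c6=4.
Step 10. [r6c4∈{1}] only 1 remains possible at r6c4, so r6c4=1.
Step 11. [r3c1∈{5}] r3c1 is down to just 5. So r3c1=5.
Step 12. [r2c6∈{3}] only 3 remains possible at r2c6. So r2c6=3.
Step 13. [r5c3∈{2}] nothing but 2 survives at r5c3. So r5c3=2.
Step 14. [r4c6∈{2}] r4c6 is down to just 2, so r4c6=2.
Step 15. [r4c1∈{4}] nothing but 4 survives at r4c1 ⇒ r4c1=4.
Step 16. [r4c3∈{3}] r4c3 is down to just 3. So r4c3=3.
Step 17. [r2c2∈{6}] nothing but 6 survives at r2c2 ⇒ r2c2=6.
Step 18. [r5c2∈{5}] r5c2 has the single candidate 5, so r5c2=5.
Step 19. [r3c3∈{6}] r3c3 has the single candidate 6, so r3c3=6.
Step 20. [r2c1∈{2}] r2c1 is down to just 2. So r2c1=2.
Step 21. [r1c2∈{4}] nothing but 4 survives at r1c2 ⇒ r1c2=4.
Step 22. [r1c5∈{1}] r1c5 has the single candidate 1, so r1c5=1.

Answer: 3 4 5 2 1 6 / 2 6 1 5 4 3 / 5 2 6 4 3 1 / 4 1 3 6 5 2 / 1 5 2 3 6 4 / 6 3 4 1 2 5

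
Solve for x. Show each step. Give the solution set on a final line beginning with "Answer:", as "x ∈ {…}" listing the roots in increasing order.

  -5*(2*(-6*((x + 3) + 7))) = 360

Step 1. [-5*(2*(-6*((x + 3) + 7))) = 360] LHS = -5·(…); ÷-5 both sides ⇒ div: 2*(-6*((x + 3) + 7)) = -72.
Step 2. [2*(-6*((x + 3) + 7)) = -72] LHS = 2·(…); ÷2 both sides, so div: -6*((x + 3) + 7) = -36.
Step 3. [-6*((x + 3) + 7) = -36] -6 out front; divide by -6 ⇒ div: (x + 3) + 7 = 6.
Step 4. [(x + 3) + 7 = 6] peel the +7: subtract 7 from each side ⇒ sub: x + 3 = -1.
Step 5. [x + 3 = -1] the outer +3 inverts by subtracting 3, so sub: x = -4.

Answer: x ∈ {-4}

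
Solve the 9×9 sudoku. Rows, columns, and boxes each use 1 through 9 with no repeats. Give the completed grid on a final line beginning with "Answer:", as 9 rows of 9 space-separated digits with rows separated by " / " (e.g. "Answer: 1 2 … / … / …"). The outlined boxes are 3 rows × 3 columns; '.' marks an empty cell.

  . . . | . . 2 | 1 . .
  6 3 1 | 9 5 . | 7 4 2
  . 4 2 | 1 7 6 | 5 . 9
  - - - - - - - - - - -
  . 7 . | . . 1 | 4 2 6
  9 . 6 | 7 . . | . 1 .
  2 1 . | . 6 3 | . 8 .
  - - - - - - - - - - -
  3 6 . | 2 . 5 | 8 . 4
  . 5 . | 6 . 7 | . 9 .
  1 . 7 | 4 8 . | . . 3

Step 1. [r3c1∈{8}] only 8 remains possible at r3c1 ⇒ r3c1=8.
Step 2. [r4c1∈{5}] r4c1 has the single candidate 5, so r4c1=5.
Step 3. [r4c4∈{8}] nothing but 8 survives at r4c4, so r4c4=8.
Step 4. [r7c3∈{9}] r7c3 is down to just 9, so r7c3=9.
Step 5. [r1c5∈{3,4}] 4 has one home in row 1: r1c5. So r1c5=4.
Step 6. [r9c7∈{2,6}] in col 7, 6 fits only at r9c7 ⇒ r9c7=6.
Step 7. [r6c3∈{4}] r6c3 has the single candidate 4 ⇒ r6c3=4.
Step 8. [r6c9∈{5,7}] 7 has one home in row 6: r6c9 ⇒ r6c9=7.
Step 9. [r8c9∈{1}] nothing but 1 survives at r8c9, so r8c9=1.
Step 10. [r3c8∈{3}] r3c8's peers cover all but 3. So r3c8=3.
Step 11. [r1c3∈{5}] nothing but 5 survives at r1c3, so r1c3=5.
Step 12. [r5c5∈{2}] r5c5's peers cover all but 2 ⇒ r5c5=2.
Step 13. [r4c5∈{9}] only 9 remains possible at r4c5 ⇒ r4c5=9.
Step 14. [r6c7∈{9}] r6c7 has the single candidate 9, so r6c7=9.
Step 15. [r8c1∈{4}] r8c1's peers cover all but 4 ⇒ r8c1=4.
Step 16. [r5c2∈{8}] r5c2 is down to just 8 ⇒ r5c2=8.
Step 17. [r1c8∈{6}] r1c8 is down to just 6 ⇒ r1c8=6.
Step 18. [r6c4∈{5}] r6c4 has the single candidate 5 ⇒ r6c4=5.
Step 19. [r9c6∈{9}] r9c6's peers cover all but 9 ⇒ r9c6=9.
Step 20. [r9c8∈{5}] r9c8 has the single candidate 5, so r9c8=5.
Step 21. [r2c6∈{8}] nothing but 8 survives at r2c6. So r2c6=8.
Step 22. [r5c6∈{4}] nothing but 4 survives at r5c6, so r5c6=4.
Step 23. [r1c1∈{7}] only 7 remains possible at r1c1, so r1c1=7.
Step 24. [r1c2∈{9}] nothing but 9 survives at r1c2 ⇒ r1c2=9.
Step 25. [r8c3∈{8}] only 8 remains possible at r8c3 ⇒ r8c3=8.
Step 26. [r4c3∈{3}] r4c3 is down to just 3. So r4c3=3.
Step 27. [r8c5∈{3}] r8c5 has the single candidate 3, so r8c5=3.
Step 28. [r1c4∈{3}] r1c4 has the single candidate 3 ⇒ r1c4=3.
Step 29. [r5c9∈{5}] r5c9 is down to just 5, so r5c9=5.
Step 30. [r5c7∈{3}] r5c7 has the single candidate 3 ⇒ r5c7=3.
Step 31. [r7c5∈{1}] r7c5 has the single candidate 1, so r7c5=1.
Step 32. [r8c7∈{2}] r8c7 is down to just 2 ⇒ r8c7=2.
Step 33. [r9c2∈{2}] nothing but 2 survives at r9c2 ⇒ r9c2=2.
Step 34. [r7c8∈{7}] only 7 remains possible at r7c8, so r7c8=7.
Step 35. [r1c9∈{8}] nothing but 8 survives at r1c9 ⇒ r1c9=8.

Answer: 7 9 5 3 4 2 1 6 8 / 6 3 1 9 5 8 7 4 2 / 8 4 2 1 7 6 5 3 9 / 5 7 3 8 9 1 4 2 6 / 9 8 6 7 2 4 3 1 5 / 2 1 4 5 6 3 9 8 7 / 3 6 9 2 1 5 8 7 4 / 4 5 8 6 3 7 2 9 1 / 1 2 7 4 8 9 6 5 3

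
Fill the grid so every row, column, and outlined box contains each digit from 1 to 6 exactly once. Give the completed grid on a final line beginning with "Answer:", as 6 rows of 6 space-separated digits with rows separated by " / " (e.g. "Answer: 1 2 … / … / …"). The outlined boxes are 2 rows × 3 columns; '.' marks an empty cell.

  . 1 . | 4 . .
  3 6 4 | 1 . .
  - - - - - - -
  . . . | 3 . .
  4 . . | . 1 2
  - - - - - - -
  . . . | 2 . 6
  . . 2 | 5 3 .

Step 1. [r1c3∈{5}] nothing but 5 survives at r1c3. So r1c3=5.
Step 2. [r4c2∈{3,5}] r4c2 is the only open cell in row 4 admitting 5 ⇒ r4c2=5.
Step 3. [r5c5∈{4}] r5c5 is down to just 4, so r5c5=4.
Step 4. [r1c1∈{2}] r1c1 is down to just 2. So r1c1=2.
Step 5. [r6c1∈{1,6}] r6c1 is the only open cell in row 6 admitting 6. So r6c1=6.
Step 6. [r2c6∈{5}] nothing but 5 survives at r2c6 ⇒ r2c6=5.
Step 7. [r4c4∈{6}] r4c4 has the single candidate 6, so r4c4=6.
Step 8. [r3c1∈{1}] nothing but 1 survives at r3c1 ⇒ r3c1=1.
Step 9. [r5c2∈{3}] r5c2's peers cover all but 3 ⇒ r5c2=3.
Step 10. [r3c2∈{2}] only 2 remains possible at r3c2. So r3c2=2.
Step 11. [r3c3∈{6}] r3c3 is down to just 6 ⇒ r3c3=6.
Step 12. [r2c5∈{2}] only 2 remains possible at r2c5 ⇒ r2c5=2.
Step 13. [r3c5∈{5}] r3c5 has the single candidate 5. So r3c5=5.
Step 14. [r5c3∈{1}] only 1 remains possible at r5c3 ⇒ r5c3=1.
Step 15. [r4c3∈{3}] r4c3 is down to just 3. So r4c3=3.
Step 16. [r1c5∈{6}] nothing but 6 survives at r1c5 ⇒ r1c5=6.
Step 17. [r6c2∈{4}] r6c2 has the single candidate 4. So r6c2=4.
Step 18. [r6c6∈{1}] r6c6 has the single candidate 1, so r6c6=1.
Step 19. [r3c6∈{4}] nothing but 4 survives at r3c6 ⇒ r3c6=4.
Step 20. [r5c1∈{5}] r5c1 is down to just 5. So r5c1=5.
Step 21. [r1c6∈{3}] nothing but 3 survives at r1c6, so r1c6=3.

Answer: 2 1 5 4 6 3 / 3 6 4 1 2 5 / 1 2 6 3 5 4 / 4 5 3 6 1 2 / 5 3 1 2 4 6 / 6 4 2 5 3 1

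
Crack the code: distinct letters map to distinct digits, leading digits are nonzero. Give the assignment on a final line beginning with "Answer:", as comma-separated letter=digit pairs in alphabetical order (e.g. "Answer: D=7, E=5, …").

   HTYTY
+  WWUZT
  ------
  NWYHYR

Step 1. [col 1: Y + T ≡ R (mod 10)] column 1 (Y + T ≡ R (mod 10), carry-in 0) doesn't pin T yet; pick T=8 and continue. So T=8.
Step 2. [col 1: Y + T ≡ R (mod 10)] several values work for R in column 1 (Y + T ≡ R (mod 10), carry-in 0); try R=0 ⇒ R=0.
Step 3. [N] the sum has 6 digits but both addends have 5; that extra leading digit N is the final carry, namely 1, so N=1.
Step 4. [col 1: Y + T ≡ R (mod 10)] in column 1 we have Y+T≡R with carry-in 0; given T=8, R=0 and digits 0,1,8 already taken and all letters distinct, that pins Y to 2 ⇒ Y=2.
Step 5. [col 2: T + Z ≡ Y (mod 10)] from column 2 (T=8, Y=2, carry-in 1, digits 0,1,2,8 already taken and all letters distinct): Z must equal 3, so Z=3.
Step 6. [col 3: Y + U ≡ H (mod 10)] column 3 (Y + U ≡ H (mod 10), carry-in 1) doesn't pin H yet; pick H=9 and continue, so H=9.
Step 7. [col 3: Y + U ≡ H (mod 10)] from column 3 (Y=2, H=9, carry-in 1, digits 0,1,2,3,8,9 already taken and all letters distinct): U must equal 6. So U=6.
Step 8. [col 4: T + W ≡ Y (mod 10)] from column 4 (T=8, Y=2, carry-in 0, digits 0,1,2,3,6,8,9 already taken and all letters distinct): W must equal 4 ⇒ W=4.

Answer: H=9, N=1, R=0, T=8, U=6, W=4, Y=2, Z=3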